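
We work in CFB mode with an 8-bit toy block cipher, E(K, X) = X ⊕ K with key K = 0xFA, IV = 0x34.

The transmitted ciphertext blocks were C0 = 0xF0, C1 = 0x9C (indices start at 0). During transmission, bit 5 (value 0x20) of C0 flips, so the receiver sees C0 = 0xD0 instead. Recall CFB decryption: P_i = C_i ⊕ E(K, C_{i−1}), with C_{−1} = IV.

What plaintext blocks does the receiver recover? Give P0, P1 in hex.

P0 = 0x1E, P1 = 0xB6

Only C0 changed, to 0xD0. In CFB, a change in C_i flips the same bit in P_i and garbles P_{i+1}. Decrypting the received ciphertext:
P0: E(K, 0x34) = 0xCE; 0xD0 ⊕ 0xCE = 0x1E.
P1: E(K, 0xD0) = 0x2A; 0x9C ⊕ 0x2A = 0xB6.
Blocks that differ from the original plaintext: P0, P1.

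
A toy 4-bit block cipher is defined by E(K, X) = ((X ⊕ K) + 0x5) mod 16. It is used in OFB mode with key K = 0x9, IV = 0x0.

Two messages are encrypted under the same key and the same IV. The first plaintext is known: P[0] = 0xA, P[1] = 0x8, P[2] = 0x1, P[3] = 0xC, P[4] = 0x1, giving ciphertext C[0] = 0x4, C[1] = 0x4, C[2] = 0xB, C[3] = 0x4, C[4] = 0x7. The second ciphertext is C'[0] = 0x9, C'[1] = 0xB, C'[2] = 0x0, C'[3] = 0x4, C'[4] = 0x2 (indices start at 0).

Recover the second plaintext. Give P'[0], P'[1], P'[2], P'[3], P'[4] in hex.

P'[0] = 0x7, P'[1] = 0x7, P'[2] = 0xA, P'[3] = 0xC, P'[4] = 0x4

In OFB with a reused IV, both messages share the same keystream S_i, so C_i ⊕ C'_i = P_i ⊕ P'_i and thus P'_i = P_i ⊕ C_i ⊕ C'_i.
P'[0]: 0xA ⊕ 0x4 ⊕ 0x9 = 0x7.
P'[1]: 0x8 ⊕ 0x4 ⊕ 0xB = 0x7.
P'[2]: 0x1 ⊕ 0xB ⊕ 0x0 = 0xA.
P'[3]: 0xC ⊕ 0x4 ⊕ 0x4 = 0xC.
P'[4]: 0x1 ⊕ 0x7 ⊕ 0x2 = 0x4.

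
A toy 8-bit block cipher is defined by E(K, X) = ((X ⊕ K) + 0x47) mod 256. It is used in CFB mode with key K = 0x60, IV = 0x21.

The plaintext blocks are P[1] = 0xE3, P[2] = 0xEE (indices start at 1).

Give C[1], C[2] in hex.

CFB encryption: C_i = P_i ⊕ E(K, C_{i−1}), with C_{0} = IV.
C[1]: E(K, 0x21) = 0x88; 0xE3 ⊕ 0x88 = 0x6B.
C[2]: E(K, 0x6B) = 0x52; 0xEE ⊕ 0x52 = 0xBC.

C[1] = 0x6B, C[2] = 0xBC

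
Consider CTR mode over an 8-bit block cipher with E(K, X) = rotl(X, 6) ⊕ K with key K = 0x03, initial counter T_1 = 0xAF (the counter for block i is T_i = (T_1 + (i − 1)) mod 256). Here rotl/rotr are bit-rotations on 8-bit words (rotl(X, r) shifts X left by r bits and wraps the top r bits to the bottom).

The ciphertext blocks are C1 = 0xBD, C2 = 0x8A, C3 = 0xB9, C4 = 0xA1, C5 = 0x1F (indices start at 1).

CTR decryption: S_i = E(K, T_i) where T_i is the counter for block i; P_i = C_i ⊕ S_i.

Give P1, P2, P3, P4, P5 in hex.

P1 = 0x55, P2 = 0xA5, P3 = 0xD6, P4 = 0x0E, P5 = 0xF0

P1: T = 0xAF, S = E(K, T) = 0xE8; 0xBD ⊕ 0xE8 = 0x55.
P2: T = 0xB0, S = E(K, T) = 0x2F; 0x8A ⊕ 0x2F = 0xA5.
P3: T = 0xB1, S = E(K, T) = 0x6F; 0xB9 ⊕ 0x6F = 0xD6.
P4: T = 0xB2, S = E(K, T) = 0xAF; 0xA1 ⊕ 0xAF = 0x0E.
P5: T = 0xB3, S = E(K, T) = 0xEF; 0x1F ⊕ 0xEF = 0xF0.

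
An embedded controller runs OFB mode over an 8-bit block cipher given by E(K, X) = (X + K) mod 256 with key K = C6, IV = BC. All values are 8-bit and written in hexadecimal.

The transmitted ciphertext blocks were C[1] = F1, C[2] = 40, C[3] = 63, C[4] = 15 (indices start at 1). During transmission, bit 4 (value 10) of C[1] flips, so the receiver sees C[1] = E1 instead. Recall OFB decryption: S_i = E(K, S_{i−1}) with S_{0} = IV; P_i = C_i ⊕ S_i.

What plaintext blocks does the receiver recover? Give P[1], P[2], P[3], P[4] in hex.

Only C[1] changed, to E1. In OFB, a change in C_i flips the same bit in P_i only; the keystream is unaffected. Decrypting the received ciphertext:
P[1]: S = E(K, BC) = 82; E1 ⊕ 82 = 63.
P[2]: S = E(K, 82) = 48; 40 ⊕ 48 = 08.
P[3]: S = E(K, 48) = 0E; 63 ⊕ 0E = 6D.
P[4]: S = E(K, 0E) = D4; 15 ⊕ D4 = C1.
Blocks that differ from the original plaintext: P[1].

P[1] = 63, P[2] = 08, P[3] = 6D, P[4] = C1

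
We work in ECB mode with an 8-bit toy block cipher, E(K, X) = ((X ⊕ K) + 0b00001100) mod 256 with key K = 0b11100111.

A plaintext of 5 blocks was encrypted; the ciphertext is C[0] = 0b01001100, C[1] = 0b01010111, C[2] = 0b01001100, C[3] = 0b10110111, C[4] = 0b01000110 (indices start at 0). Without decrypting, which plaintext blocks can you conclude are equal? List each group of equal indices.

ECB encrypts each block independently with the same key, so equal ciphertext blocks imply equal plaintext blocks.
C[0] = C[2] = 0b01001100, so P[0] = P[2].

P[0] = P[2]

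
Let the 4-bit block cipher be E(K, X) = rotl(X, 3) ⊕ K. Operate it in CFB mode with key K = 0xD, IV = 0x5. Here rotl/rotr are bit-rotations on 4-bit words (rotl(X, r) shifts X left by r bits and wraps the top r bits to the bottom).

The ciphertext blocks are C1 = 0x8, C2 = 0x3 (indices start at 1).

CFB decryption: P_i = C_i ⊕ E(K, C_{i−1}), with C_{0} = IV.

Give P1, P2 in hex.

P1: E(K, 0x5) = 0x7; 0x8 ⊕ 0x7 = 0xF.
P2: E(K, 0x8) = 0x9; 0x3 ⊕ 0x9 = 0xA.

P1 = 0xF, P2 = 0xA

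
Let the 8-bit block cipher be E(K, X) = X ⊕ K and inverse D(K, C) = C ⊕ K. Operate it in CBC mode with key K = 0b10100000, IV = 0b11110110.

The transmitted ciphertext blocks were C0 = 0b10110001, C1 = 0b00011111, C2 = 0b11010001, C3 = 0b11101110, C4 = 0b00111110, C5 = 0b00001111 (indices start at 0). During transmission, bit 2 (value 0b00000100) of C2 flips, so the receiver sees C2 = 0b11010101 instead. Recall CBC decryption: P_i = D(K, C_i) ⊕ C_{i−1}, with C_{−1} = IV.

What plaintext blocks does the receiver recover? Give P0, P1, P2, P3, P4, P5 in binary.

Only C2 changed, to 0b11010101. In CBC, a change in C_i garbles P_i and flips the same bit in P_{i+1}. Decrypting the received ciphertext:
P0: D(K, 0b10110001) = 0b00010001; 0b00010001 ⊕ 0b11110110 = 0b11100111.
P1: D(K, 0b00011111) = 0b10111111; 0b10111111 ⊕ 0b10110001 = 0b00001110.
P2: D(K, 0b11010101) = 0b01110101; 0b01110101 ⊕ 0b00011111 = 0b01101010.
P3: D(K, 0b11101110) = 0b01001110; 0b01001110 ⊕ 0b11010101 = 0b10011011.
P4: D(K, 0b00111110) = 0b10011110; 0b10011110 ⊕ 0b11101110 = 0b01110000.
P5: D(K, 0b00001111) = 0b10101111; 0b10101111 ⊕ 0b00111110 = 0b10010001.
Blocks that differ from the original plaintext: P2, P3.

P0 = 0b11100111, P1 = 0b00001110, P2 = 0b01101010, P3 = 0b10011011, P4 = 0b01110000, P5 = 0b10010001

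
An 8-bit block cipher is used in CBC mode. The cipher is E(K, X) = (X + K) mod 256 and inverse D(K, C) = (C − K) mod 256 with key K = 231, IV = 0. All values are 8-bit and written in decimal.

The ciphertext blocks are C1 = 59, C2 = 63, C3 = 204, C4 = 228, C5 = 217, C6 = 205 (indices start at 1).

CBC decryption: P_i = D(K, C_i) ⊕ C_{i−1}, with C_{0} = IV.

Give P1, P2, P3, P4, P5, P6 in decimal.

P1: D(K, 59) = 84; 84 ⊕ 0 = 84.
P2: D(K, 63) = 88; 88 ⊕ 59 = 99.
P3: D(K, 204) = 229; 229 ⊕ 63 = 218.
P4: D(K, 228) = 253; 253 ⊕ 204 = 49.
P5: D(K, 217) = 242; 242 ⊕ 228 = 22.
P6: D(K, 205) = 230; 230 ⊕ 217 = 63.

P1 = 84, P2 = 99, P3 = 218, P4 = 49, P5 = 22, P6 = 63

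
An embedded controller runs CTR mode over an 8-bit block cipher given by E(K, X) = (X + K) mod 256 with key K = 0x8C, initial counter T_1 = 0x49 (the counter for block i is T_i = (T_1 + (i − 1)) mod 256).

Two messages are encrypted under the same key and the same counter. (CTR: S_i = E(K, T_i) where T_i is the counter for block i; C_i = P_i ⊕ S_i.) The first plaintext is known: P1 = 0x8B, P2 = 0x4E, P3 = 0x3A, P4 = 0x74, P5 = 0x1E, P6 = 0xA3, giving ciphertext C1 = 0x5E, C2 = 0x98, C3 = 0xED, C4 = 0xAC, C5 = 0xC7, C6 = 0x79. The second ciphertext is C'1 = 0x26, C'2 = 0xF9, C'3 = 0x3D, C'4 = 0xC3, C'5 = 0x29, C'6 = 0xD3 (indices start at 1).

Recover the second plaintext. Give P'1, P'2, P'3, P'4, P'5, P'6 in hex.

In CTR with a reused counter, both messages share the same keystream S_i, so C_i ⊕ C'_i = P_i ⊕ P'_i and thus P'_i = P_i ⊕ C_i ⊕ C'_i.
P'1: 0x8B ⊕ 0x5E ⊕ 0x26 = 0xF3.
P'2: 0x4E ⊕ 0x98 ⊕ 0xF9 = 0x2F.
P'3: 0x3A ⊕ 0xED ⊕ 0x3D = 0xEA.
P'4: 0x74 ⊕ 0xAC ⊕ 0xC3 = 0x1B.
P'5: 0x1E ⊕ 0xC7 ⊕ 0x29 = 0xF0.
P'6: 0xA3 ⊕ 0x79 ⊕ 0xD3 = 0x09.

P'1 = 0xF3, P'2 = 0x2F, P'3 = 0xEA, P'4 = 0x1B, P'5 = 0xF0, P'6 = 0x09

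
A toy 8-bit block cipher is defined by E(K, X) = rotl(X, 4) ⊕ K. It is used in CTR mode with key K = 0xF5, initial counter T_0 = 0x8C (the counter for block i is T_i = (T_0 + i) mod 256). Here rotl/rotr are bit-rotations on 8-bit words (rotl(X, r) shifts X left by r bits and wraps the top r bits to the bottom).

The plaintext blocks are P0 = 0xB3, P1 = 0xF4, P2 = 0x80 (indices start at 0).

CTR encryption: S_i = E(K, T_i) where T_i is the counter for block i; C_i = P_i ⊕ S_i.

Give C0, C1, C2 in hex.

C0 = 0x8E, C1 = 0xD9, C2 = 0x9D

C0: T = 0x8C, S = E(K, T) = 0x3D; 0xB3 ⊕ 0x3D = 0x8E.
C1: T = 0x8D, S = E(K, T) = 0x2D; 0xF4 ⊕ 0x2D = 0xD9.
C2: T = 0x8E, S = E(K, T) = 0x1D; 0x80 ⊕ 0x1D = 0x9D.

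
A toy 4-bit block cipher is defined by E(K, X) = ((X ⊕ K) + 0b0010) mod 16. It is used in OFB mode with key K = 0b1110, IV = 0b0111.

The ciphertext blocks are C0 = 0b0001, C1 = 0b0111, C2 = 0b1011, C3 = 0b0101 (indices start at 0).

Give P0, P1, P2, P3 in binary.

OFB decryption: S_i = E(K, S_{i−1}) with S_{−1} = IV; P_i = C_i ⊕ S_i.
P0: S = E(K, 0b0111) = 0b1011; 0b0001 ⊕ 0b1011 = 0b1010.
P1: S = E(K, 0b1011) = 0b0111; 0b0111 ⊕ 0b0111 = 0b0000.
P2: S = E(K, 0b0111) = 0b1011; 0b1011 ⊕ 0b1011 = 0b0000.
P3: S = E(K, 0b1011) = 0b0111; 0b0101 ⊕ 0b0111 = 0b0010.

P0 = 0b1010, P1 = 0b0000, P2 = 0b0000, P3 = 0b0010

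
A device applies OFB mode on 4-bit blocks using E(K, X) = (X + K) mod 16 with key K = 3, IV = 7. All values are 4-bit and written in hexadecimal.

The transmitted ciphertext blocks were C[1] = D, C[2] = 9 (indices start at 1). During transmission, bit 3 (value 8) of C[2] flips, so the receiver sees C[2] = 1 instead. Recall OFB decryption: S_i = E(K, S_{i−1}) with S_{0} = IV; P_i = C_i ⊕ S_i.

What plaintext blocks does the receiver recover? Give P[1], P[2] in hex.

Only C[2] changed, to 1. In OFB, a change in C_i flips the same bit in P_i only; the keystream is unaffected. Decrypting the received ciphertext:
P[1]: S = E(K, 7) = A; D ⊕ A = 7.
P[2]: S = E(K, A) = D; 1 ⊕ D = C.
Blocks that differ from the original plaintext: P[2].

P[1] = 7, P[2] = C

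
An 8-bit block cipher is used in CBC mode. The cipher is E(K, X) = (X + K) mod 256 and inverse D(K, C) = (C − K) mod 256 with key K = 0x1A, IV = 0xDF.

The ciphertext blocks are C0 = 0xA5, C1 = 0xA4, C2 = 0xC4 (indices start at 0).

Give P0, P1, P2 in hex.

P0 = 0x54, P1 = 0x2F, P2 = 0x0E

CBC decryption: P_i = D(K, C_i) ⊕ C_{i−1}, with C_{−1} = IV.
P0: D(K, 0xA5) = 0x8B; 0x8B ⊕ 0xDF = 0x54.
P1: D(K, 0xA4) = 0x8A; 0x8A ⊕ 0xA5 = 0x2F.
P2: D(K, 0xC4) = 0xAA; 0xAA ⊕ 0xA4 = 0x0E.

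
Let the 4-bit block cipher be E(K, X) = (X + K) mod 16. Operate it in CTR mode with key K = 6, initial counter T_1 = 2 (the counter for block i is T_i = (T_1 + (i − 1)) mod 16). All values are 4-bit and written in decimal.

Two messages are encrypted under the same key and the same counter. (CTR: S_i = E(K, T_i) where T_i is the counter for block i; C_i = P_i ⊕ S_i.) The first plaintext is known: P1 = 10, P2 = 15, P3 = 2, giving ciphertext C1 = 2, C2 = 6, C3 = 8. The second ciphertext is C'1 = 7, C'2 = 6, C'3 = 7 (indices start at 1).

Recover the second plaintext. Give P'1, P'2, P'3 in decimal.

In CTR with a reused counter, both messages share the same keystream S_i, so C_i ⊕ C'_i = P_i ⊕ P'_i and thus P'_i = P_i ⊕ C_i ⊕ C'_i.
P'1: 10 ⊕ 2 ⊕ 7 = 15.
P'2: 15 ⊕ 6 ⊕ 6 = 15.
P'3: 2 ⊕ 8 ⊕ 7 = 13.

P'1 = 15, P'2 = 15, P'3 = 13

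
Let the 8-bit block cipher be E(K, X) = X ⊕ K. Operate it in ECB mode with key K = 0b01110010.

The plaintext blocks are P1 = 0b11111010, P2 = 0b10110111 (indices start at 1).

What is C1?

C1 = 0b10001000

ECB encryption: C_i = E(K, P_i).
C1: E(K, 0b11111010) = 0b10001000.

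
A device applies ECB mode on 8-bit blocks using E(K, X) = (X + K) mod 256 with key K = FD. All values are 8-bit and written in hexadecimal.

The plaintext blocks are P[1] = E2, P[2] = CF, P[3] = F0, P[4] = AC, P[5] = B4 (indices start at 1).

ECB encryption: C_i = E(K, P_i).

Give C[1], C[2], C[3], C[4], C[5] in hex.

C[1]: E(K, E2) = DF.
C[2]: E(K, CF) = CC.
C[3]: E(K, F0) = ED.
C[4]: E(K, AC) = A9.
C[5]: E(K, B4) = B1.

C[1] = DF, C[2] = CC, C[3] = ED, C[4] = A9, C[5] = B1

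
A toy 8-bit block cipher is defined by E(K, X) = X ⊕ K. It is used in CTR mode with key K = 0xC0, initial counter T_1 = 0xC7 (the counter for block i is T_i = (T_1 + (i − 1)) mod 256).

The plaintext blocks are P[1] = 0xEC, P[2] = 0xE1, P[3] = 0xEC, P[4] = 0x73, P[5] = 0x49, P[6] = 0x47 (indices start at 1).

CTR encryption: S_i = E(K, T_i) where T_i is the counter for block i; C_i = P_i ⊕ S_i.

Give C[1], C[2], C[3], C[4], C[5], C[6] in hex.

C[1] = 0xEB, C[2] = 0xE9, C[3] = 0xE5, C[4] = 0x79, C[5] = 0x42, C[6] = 0x4B

C[1]: T = 0xC7, S = E(K, T) = 0x07; 0xEC ⊕ 0x07 = 0xEB.
C[2]: T = 0xC8, S = E(K, T) = 0x08; 0xE1 ⊕ 0x08 = 0xE9.
C[3]: T = 0xC9, S = E(K, T) = 0x09; 0xEC ⊕ 0x09 = 0xE5.
C[4]: T = 0xCA, S = E(K, T) = 0x0A; 0x73 ⊕ 0x0A = 0x79.
C[5]: T = 0xCB, S = E(K, T) = 0x0B; 0x49 ⊕ 0x0B = 0x42.
C[6]: T = 0xCC, S = E(K, T) = 0x0C; 0x47 ⊕ 0x0C = 0x4B.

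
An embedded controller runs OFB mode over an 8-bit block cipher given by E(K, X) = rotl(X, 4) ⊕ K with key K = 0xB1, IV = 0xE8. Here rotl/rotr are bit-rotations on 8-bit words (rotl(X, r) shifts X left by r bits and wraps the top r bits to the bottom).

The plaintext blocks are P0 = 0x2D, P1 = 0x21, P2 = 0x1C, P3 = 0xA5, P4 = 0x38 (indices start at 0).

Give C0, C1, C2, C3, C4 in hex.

OFB encryption: S_i = E(K, S_{i−1}) with S_{−1} = IV; C_i = P_i ⊕ S_i.
C0: S = E(K, 0xE8) = 0x3F; 0x2D ⊕ 0x3F = 0x12.
C1: S = E(K, 0x3F) = 0x42; 0x21 ⊕ 0x42 = 0x63.
C2: S = E(K, 0x42) = 0x95; 0x1C ⊕ 0x95 = 0x89.
C3: S = E(K, 0x95) = 0xE8; 0xA5 ⊕ 0xE8 = 0x4D.
C4: S = E(K, 0xE8) = 0x3F; 0x38 ⊕ 0x3F = 0x07.

C0 = 0x12, C1 = 0x63, C2 = 0x89, C3 = 0x4D, C4 = 0x07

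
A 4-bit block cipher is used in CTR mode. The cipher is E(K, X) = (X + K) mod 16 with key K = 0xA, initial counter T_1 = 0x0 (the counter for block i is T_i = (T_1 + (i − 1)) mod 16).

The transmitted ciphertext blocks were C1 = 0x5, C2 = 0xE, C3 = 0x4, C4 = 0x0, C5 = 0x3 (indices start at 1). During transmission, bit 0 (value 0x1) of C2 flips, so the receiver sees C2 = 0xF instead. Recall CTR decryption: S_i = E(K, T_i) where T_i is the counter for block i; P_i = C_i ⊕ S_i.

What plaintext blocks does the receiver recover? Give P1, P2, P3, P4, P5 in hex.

Only C2 changed, to 0xF. In CTR, a change in C_i flips the same bit in P_i only; the keystream is unaffected. Decrypting the received ciphertext:
P1: T = 0x0, S = E(K, T) = 0xA; 0x5 ⊕ 0xA = 0xF.
P2: T = 0x1, S = E(K, T) = 0xB; 0xF ⊕ 0xB = 0x4.
P3: T = 0x2, S = E(K, T) = 0xC; 0x4 ⊕ 0xC = 0x8.
P4: T = 0x3, S = E(K, T) = 0xD; 0x0 ⊕ 0xD = 0xD.
P5: T = 0x4, S = E(K, T) = 0xE; 0x3 ⊕ 0xE = 0xD.
Blocks that differ from the original plaintext: P2.

P1 = 0xF, P2 = 0x4, P3 = 0x8, P4 = 0xD, P5 = 0xD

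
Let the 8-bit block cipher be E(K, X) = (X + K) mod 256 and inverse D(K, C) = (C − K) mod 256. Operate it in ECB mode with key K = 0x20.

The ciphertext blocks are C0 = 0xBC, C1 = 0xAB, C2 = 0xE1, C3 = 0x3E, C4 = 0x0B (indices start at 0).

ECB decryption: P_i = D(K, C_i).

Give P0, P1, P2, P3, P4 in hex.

P0 = 0x9C, P1 = 0x8B, P2 = 0xC1, P3 = 0x1E, P4 = 0xEB

P0: D(K, 0xBC) = 0x9C.
P1: D(K, 0xAB) = 0x8B.
P2: D(K, 0xE1) = 0xC1.
P3: D(K, 0x3E) = 0x1E.
P4: D(K, 0x0B) = 0xEB.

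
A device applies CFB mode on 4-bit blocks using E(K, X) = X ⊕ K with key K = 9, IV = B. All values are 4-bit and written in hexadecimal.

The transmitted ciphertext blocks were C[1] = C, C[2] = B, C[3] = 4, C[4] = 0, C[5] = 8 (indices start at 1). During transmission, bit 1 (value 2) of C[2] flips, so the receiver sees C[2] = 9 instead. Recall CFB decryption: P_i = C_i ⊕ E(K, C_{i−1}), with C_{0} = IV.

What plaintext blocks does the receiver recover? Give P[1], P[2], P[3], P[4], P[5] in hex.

P[1] = E, P[2] = C, P[3] = 4, P[4] = D, P[5] = 1

Only C[2] changed, to 9. In CFB, a change in C_i flips the same bit in P_i and garbles P_{i+1}. Decrypting the received ciphertext:
P[1]: E(K, B) = 2; C ⊕ 2 = E.
P[2]: E(K, C) = 5; 9 ⊕ 5 = C.
P[3]: E(K, 9) = 0; 4 ⊕ 0 = 4.
P[4]: E(K, 4) = D; 0 ⊕ D = D.
P[5]: E(K, 0) = 9; 8 ⊕ 9 = 1.
Blocks that differ from the original plaintext: P[2], P[3].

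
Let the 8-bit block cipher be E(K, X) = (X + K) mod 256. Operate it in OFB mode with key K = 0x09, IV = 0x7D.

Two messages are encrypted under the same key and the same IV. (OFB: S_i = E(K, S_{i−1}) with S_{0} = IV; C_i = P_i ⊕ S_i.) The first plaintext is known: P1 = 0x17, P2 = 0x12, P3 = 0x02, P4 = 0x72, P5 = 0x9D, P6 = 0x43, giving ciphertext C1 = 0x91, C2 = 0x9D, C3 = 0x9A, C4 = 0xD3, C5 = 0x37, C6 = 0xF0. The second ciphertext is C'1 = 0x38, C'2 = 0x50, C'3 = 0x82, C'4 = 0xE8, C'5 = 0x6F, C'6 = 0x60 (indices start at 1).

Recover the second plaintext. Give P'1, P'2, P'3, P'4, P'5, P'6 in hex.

In OFB with a reused IV, both messages share the same keystream S_i, so C_i ⊕ C'_i = P_i ⊕ P'_i and thus P'_i = P_i ⊕ C_i ⊕ C'_i.
P'1: 0x17 ⊕ 0x91 ⊕ 0x38 = 0xBE.
P'2: 0x12 ⊕ 0x9D ⊕ 0x50 = 0xDF.
P'3: 0x02 ⊕ 0x9A ⊕ 0x82 = 0x1A.
P'4: 0x72 ⊕ 0xD3 ⊕ 0xE8 = 0x49.
P'5: 0x9D ⊕ 0x37 ⊕ 0x6F = 0xC5.
P'6: 0x43 ⊕ 0xF0 ⊕ 0x60 = 0xD3.

P'1 = 0xBE, P'2 = 0xDF, P'3 = 0x1A, P'4 = 0x49, P'5 = 0xC5, P'6 = 0xD3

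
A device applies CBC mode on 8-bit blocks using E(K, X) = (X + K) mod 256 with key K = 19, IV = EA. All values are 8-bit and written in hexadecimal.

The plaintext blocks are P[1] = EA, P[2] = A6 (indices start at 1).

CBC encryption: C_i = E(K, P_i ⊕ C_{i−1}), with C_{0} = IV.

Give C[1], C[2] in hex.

C[1]: P[1] ⊕ EA = 00; E(K, 00) = 19.
C[2]: P[2] ⊕ 19 = BF; E(K, BF) = D8.

C[1] = 19, C[2] = D8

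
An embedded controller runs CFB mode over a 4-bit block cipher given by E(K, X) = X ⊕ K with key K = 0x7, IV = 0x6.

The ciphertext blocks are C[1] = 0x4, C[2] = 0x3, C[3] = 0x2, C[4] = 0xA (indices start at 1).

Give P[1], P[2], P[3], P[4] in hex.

CFB decryption: P_i = C_i ⊕ E(K, C_{i−1}), with C_{0} = IV.
P[1]: E(K, 0x6) = 0x1; 0x4 ⊕ 0x1 = 0x5.
P[2]: E(K, 0x4) = 0x3; 0x3 ⊕ 0x3 = 0x0.
P[3]: E(K, 0x3) = 0x4; 0x2 ⊕ 0x4 = 0x6.
P[4]: E(K, 0x2) = 0x5; 0xA ⊕ 0x5 = 0xF.

P[1] = 0x5, P[2] = 0x0, P[3] = 0x6, P[4] = 0xF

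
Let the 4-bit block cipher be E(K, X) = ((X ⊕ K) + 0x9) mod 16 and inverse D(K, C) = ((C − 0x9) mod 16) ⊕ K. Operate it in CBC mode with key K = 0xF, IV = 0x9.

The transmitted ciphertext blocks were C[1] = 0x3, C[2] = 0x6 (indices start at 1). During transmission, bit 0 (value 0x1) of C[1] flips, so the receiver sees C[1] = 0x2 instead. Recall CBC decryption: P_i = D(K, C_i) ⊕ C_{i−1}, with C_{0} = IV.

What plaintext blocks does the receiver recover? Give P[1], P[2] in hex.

P[1] = 0xF, P[2] = 0x0

Only C[1] changed, to 0x2. In CBC, a change in C_i garbles P_i and flips the same bit in P_{i+1}. Decrypting the received ciphertext:
P[1]: D(K, 0x2) = 0x6; 0x6 ⊕ 0x9 = 0xF.
P[2]: D(K, 0x6) = 0x2; 0x2 ⊕ 0x2 = 0x0.
Blocks that differ from the original plaintext: P[1], P[2].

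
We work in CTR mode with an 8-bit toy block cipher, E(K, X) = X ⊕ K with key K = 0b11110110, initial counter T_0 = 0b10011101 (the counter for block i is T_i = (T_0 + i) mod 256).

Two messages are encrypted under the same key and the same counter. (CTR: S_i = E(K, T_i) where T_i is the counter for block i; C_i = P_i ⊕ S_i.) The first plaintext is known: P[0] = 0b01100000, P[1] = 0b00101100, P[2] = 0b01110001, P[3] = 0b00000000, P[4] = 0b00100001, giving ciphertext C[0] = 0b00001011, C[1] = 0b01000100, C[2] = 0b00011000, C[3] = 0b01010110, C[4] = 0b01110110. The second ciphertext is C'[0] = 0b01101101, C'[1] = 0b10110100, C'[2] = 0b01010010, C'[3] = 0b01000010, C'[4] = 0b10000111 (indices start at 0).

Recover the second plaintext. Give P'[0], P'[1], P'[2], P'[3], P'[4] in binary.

P'[0] = 0b00000110, P'[1] = 0b11011100, P'[2] = 0b00111011, P'[3] = 0b00010100, P'[4] = 0b11010000

In CTR with a reused counter, both messages share the same keystream S_i, so C_i ⊕ C'_i = P_i ⊕ P'_i and thus P'_i = P_i ⊕ C_i ⊕ C'_i.
P'[0]: 0b01100000 ⊕ 0b00001011 ⊕ 0b01101101 = 0b00000110.
P'[1]: 0b00101100 ⊕ 0b01000100 ⊕ 0b10110100 = 0b11011100.
P'[2]: 0b01110001 ⊕ 0b00011000 ⊕ 0b01010010 = 0b00111011.
P'[3]: 0b00000000 ⊕ 0b01010110 ⊕ 0b01000010 = 0b00010100.
P'[4]: 0b00100001 ⊕ 0b01110110 ⊕ 0b10000111 = 0b11010000.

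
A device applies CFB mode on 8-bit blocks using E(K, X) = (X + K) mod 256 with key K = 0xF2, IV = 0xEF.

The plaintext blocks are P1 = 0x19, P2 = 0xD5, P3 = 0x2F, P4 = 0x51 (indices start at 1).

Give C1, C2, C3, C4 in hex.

C1 = 0xF8, C2 = 0x3F, C3 = 0x1E, C4 = 0x41

CFB encryption: C_i = P_i ⊕ E(K, C_{i−1}), with C_{0} = IV.
C1: E(K, 0xEF) = 0xE1; 0x19 ⊕ 0xE1 = 0xF8.
C2: E(K, 0xF8) = 0xEA; 0xD5 ⊕ 0xEA = 0x3F.
C3: E(K, 0x3F) = 0x31; 0x2F ⊕ 0x31 = 0x1E.
C4: E(K, 0x1E) = 0x10; 0x51 ⊕ 0x10 = 0x41.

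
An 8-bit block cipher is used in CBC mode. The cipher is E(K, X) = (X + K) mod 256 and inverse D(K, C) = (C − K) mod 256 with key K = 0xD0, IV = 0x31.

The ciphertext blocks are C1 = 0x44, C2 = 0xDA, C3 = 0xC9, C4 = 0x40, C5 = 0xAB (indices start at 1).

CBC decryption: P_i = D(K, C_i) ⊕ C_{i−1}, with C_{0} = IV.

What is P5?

P5 = 0x9B

P5: D(K, 0xAB) = 0xDB; 0xDB ⊕ 0x40 = 0x9B.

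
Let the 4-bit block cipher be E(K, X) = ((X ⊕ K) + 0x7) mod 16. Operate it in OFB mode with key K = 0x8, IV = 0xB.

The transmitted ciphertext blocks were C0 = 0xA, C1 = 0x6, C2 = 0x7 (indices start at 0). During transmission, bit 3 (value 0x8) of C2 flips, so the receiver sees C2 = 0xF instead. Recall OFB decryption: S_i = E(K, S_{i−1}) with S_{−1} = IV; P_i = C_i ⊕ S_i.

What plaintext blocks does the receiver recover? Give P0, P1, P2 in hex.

P0 = 0x0, P1 = 0xF, P2 = 0x7

Only C2 changed, to 0xF. In OFB, a change in C_i flips the same bit in P_i only; the keystream is unaffected. Decrypting the received ciphertext:
P0: S = E(K, 0xB) = 0xA; 0xA ⊕ 0xA = 0x0.
P1: S = E(K, 0xA) = 0x9; 0x6 ⊕ 0x9 = 0xF.
P2: S = E(K, 0x9) = 0x8; 0xF ⊕ 0x8 = 0x7.
Blocks that differ from the original plaintext: P2.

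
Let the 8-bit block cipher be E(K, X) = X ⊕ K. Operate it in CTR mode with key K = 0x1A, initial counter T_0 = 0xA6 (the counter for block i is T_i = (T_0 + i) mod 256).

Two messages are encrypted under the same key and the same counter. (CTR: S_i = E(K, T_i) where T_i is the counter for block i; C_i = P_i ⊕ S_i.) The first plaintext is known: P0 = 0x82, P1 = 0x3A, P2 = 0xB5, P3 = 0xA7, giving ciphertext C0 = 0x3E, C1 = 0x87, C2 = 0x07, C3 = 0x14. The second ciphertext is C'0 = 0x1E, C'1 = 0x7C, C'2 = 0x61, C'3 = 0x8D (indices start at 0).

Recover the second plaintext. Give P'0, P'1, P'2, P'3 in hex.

In CTR with a reused counter, both messages share the same keystream S_i, so C_i ⊕ C'_i = P_i ⊕ P'_i and thus P'_i = P_i ⊕ C_i ⊕ C'_i.
P'0: 0x82 ⊕ 0x3E ⊕ 0x1E = 0xA2.
P'1: 0x3A ⊕ 0x87 ⊕ 0x7C = 0xC1.
P'2: 0xB5 ⊕ 0x07 ⊕ 0x61 = 0xD3.
P'3: 0xA7 ⊕ 0x14 ⊕ 0x8D = 0x3E.

P'0 = 0xA2, P'1 = 0xC1, P'2 = 0xD3, P'3 = 0x3E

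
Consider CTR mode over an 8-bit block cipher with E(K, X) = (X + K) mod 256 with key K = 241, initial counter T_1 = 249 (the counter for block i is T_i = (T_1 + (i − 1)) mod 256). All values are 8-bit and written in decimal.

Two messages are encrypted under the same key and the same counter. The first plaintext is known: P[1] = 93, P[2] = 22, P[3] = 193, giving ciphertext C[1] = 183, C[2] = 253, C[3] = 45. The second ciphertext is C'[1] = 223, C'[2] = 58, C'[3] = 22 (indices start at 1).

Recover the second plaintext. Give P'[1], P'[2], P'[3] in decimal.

P'[1] = 53, P'[2] = 209, P'[3] = 250

In CTR with a reused counter, both messages share the same keystream S_i, so C_i ⊕ C'_i = P_i ⊕ P'_i and thus P'_i = P_i ⊕ C_i ⊕ C'_i.
P'[1]: 93 ⊕ 183 ⊕ 223 = 53.
P'[2]: 22 ⊕ 253 ⊕ 58 = 209.
P'[3]: 193 ⊕ 45 ⊕ 22 = 250.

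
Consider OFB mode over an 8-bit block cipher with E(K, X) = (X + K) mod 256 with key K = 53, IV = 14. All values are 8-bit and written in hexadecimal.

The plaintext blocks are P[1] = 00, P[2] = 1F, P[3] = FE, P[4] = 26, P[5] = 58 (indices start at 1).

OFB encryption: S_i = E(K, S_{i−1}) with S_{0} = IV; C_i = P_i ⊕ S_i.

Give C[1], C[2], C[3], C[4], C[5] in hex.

C[1]: S = E(K, 14) = 67; 00 ⊕ 67 = 67.
C[2]: S = E(K, 67) = BA; 1F ⊕ BA = A5.
C[3]: S = E(K, BA) = 0D; FE ⊕ 0D = F3.
C[4]: S = E(K, 0D) = 60; 26 ⊕ 60 = 46.
C[5]: S = E(K, 60) = B3; 58 ⊕ B3 = EB.

C[1] = 67, C[2] = A5, C[3] = F3, C[4] = 46, C[5] = EB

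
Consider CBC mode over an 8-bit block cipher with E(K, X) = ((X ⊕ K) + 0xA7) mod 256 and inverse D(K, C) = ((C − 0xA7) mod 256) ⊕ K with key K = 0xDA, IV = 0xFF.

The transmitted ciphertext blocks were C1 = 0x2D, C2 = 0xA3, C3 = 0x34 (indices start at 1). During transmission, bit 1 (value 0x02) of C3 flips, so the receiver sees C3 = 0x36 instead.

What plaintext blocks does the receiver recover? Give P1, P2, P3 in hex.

P1 = 0xA3, P2 = 0x0B, P3 = 0xF6

CBC decryption: P_i = D(K, C_i) ⊕ C_{i−1}, with C_{0} = IV.
Only C3 changed, to 0x36. In CBC, a change in C_i garbles P_i and flips the same bit in P_{i+1}. Decrypting the received ciphertext:
P1: D(K, 0x2D) = 0x5C; 0x5C ⊕ 0xFF = 0xA3.
P2: D(K, 0xA3) = 0x26; 0x26 ⊕ 0x2D = 0x0B.
P3: D(K, 0x36) = 0x55; 0x55 ⊕ 0xA3 = 0xF6.
Blocks that differ from the original plaintext: P3.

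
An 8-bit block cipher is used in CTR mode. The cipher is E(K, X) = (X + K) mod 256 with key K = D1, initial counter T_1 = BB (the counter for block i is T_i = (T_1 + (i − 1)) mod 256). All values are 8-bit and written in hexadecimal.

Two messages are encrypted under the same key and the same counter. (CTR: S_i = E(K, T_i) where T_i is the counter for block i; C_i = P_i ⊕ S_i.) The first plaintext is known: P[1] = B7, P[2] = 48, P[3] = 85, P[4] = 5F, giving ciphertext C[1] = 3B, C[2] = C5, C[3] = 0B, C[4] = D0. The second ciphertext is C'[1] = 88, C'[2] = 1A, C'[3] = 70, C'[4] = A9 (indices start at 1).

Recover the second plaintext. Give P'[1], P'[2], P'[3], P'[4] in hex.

P'[1] = 04, P'[2] = 97, P'[3] = FE, P'[4] = 26

In CTR with a reused counter, both messages share the same keystream S_i, so C_i ⊕ C'_i = P_i ⊕ P'_i and thus P'_i = P_i ⊕ C_i ⊕ C'_i.
P'[1]: B7 ⊕ 3B ⊕ 88 = 04.
P'[2]: 48 ⊕ C5 ⊕ 1A = 97.
P'[3]: 85 ⊕ 0B ⊕ 70 = FE.
P'[4]: 5F ⊕ D0 ⊕ A9 = 26.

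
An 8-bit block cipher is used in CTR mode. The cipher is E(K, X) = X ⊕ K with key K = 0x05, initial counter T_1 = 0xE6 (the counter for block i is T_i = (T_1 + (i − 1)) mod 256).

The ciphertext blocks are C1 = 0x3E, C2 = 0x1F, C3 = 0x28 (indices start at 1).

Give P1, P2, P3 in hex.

CTR decryption: S_i = E(K, T_i) where T_i is the counter for block i; P_i = C_i ⊕ S_i.
P1: T = 0xE6, S = E(K, T) = 0xE3; 0x3E ⊕ 0xE3 = 0xDD.
P2: T = 0xE7, S = E(K, T) = 0xE2; 0x1F ⊕ 0xE2 = 0xFD.
P3: T = 0xE8, S = E(K, T) = 0xED; 0x28 ⊕ 0xED = 0xC5.

P1 = 0xDD, P2 = 0xFD, P3 = 0xC5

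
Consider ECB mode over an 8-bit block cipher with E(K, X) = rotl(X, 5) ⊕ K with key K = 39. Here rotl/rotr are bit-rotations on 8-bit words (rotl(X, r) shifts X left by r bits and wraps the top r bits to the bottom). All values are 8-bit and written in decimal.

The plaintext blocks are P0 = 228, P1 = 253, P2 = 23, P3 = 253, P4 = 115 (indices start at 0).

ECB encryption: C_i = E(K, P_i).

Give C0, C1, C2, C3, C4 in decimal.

C0 = 187, C1 = 152, C2 = 197, C3 = 152, C4 = 73

C0: E(K, 228) = 187.
C1: E(K, 253) = 152.
C2: E(K, 23) = 197.
C3: E(K, 253) = 152.
C4: E(K, 115) = 73.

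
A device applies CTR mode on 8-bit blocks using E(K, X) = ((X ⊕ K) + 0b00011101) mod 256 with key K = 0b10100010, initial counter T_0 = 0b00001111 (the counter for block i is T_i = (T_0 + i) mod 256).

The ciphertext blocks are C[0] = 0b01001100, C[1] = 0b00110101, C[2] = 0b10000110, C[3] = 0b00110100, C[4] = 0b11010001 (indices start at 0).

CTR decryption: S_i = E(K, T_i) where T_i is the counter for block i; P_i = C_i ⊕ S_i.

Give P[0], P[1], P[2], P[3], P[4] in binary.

P[0]: T = 0b00001111, S = E(K, T) = 0b11001010; 0b01001100 ⊕ 0b11001010 = 0b10000110.
P[1]: T = 0b00010000, S = E(K, T) = 0b11001111; 0b00110101 ⊕ 0b11001111 = 0b11111010.
P[2]: T = 0b00010001, S = E(K, T) = 0b11010000; 0b10000110 ⊕ 0b11010000 = 0b01010110.
P[3]: T = 0b00010010, S = E(K, T) = 0b11001101; 0b00110100 ⊕ 0b11001101 = 0b11111001.
P[4]: T = 0b00010011, S = E(K, T) = 0b11001110; 0b11010001 ⊕ 0b11001110 = 0b00011111.

P[0] = 0b10000110, P[1] = 0b11111010, P[2] = 0b01010110, P[3] = 0b11111001, P[4] = 0b00011111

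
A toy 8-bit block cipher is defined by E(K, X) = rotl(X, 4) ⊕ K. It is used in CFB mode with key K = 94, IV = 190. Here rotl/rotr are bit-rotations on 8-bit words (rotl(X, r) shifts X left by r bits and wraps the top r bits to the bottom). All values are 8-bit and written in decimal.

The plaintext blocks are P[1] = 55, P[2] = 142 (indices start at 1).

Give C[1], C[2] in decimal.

CFB encryption: C_i = P_i ⊕ E(K, C_{i−1}), with C_{0} = IV.
C[1]: E(K, 190) = 181; 55 ⊕ 181 = 130.
C[2]: E(K, 130) = 118; 142 ⊕ 118 = 248.

C[1] = 130, C[2] = 248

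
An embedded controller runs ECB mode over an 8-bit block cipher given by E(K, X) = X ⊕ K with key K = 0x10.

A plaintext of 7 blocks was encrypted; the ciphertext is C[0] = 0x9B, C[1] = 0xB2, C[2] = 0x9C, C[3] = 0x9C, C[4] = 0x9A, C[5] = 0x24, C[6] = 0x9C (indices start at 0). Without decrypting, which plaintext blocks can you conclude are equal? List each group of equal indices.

ECB encrypts each block independently with the same key, so equal ciphertext blocks imply equal plaintext blocks.
C[2] = C[3] = C[6] = 0x9C, so P[2] = P[3] = P[6].

P[2] = P[3] = P[6]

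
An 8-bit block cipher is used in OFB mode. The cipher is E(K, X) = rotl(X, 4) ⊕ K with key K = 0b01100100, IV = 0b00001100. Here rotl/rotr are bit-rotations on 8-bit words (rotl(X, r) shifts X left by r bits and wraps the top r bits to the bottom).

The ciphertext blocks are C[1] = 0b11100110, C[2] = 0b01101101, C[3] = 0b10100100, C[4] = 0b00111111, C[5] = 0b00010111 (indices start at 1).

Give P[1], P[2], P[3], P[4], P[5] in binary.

OFB decryption: S_i = E(K, S_{i−1}) with S_{0} = IV; P_i = C_i ⊕ S_i.
P[1]: S = E(K, 0b00001100) = 0b10100100; 0b11100110 ⊕ 0b10100100 = 0b01000010.
P[2]: S = E(K, 0b10100100) = 0b00101110; 0b01101101 ⊕ 0b00101110 = 0b01000011.
P[3]: S = E(K, 0b00101110) = 0b10000110; 0b10100100 ⊕ 0b10000110 = 0b00100010.
P[4]: S = E(K, 0b10000110) = 0b00001100; 0b00111111 ⊕ 0b00001100 = 0b00110011.
P[5]: S = E(K, 0b00001100) = 0b10100100; 0b00010111 ⊕ 0b10100100 = 0b10110011.

P[1] = 0b01000010, P[2] = 0b01000011, P[3] = 0b00100010, P[4] = 0b00110011, P[5] = 0b10110011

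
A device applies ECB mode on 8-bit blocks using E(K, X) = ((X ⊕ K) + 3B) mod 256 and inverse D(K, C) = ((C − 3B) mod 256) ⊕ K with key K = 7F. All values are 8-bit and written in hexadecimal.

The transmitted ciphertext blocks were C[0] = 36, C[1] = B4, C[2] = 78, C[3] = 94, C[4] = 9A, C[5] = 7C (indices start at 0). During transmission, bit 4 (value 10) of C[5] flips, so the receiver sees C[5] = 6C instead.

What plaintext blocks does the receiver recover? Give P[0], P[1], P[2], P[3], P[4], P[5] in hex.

ECB decryption: P_i = D(K, C_i).
Only C[5] changed, to 6C. In ECB, a change in C_i affects only P_i. Decrypting the received ciphertext:
P[0]: D(K, 36) = 84.
P[1]: D(K, B4) = 06.
P[2]: D(K, 78) = 42.
P[3]: D(K, 94) = 26.
P[4]: D(K, 9A) = 20.
P[5]: D(K, 6C) = 4E.
Blocks that differ from the original plaintext: P[5].

P[0] = 84, P[1] = 06, P[2] = 42, P[3] = 26, P[4] = 20, P[5] = 4E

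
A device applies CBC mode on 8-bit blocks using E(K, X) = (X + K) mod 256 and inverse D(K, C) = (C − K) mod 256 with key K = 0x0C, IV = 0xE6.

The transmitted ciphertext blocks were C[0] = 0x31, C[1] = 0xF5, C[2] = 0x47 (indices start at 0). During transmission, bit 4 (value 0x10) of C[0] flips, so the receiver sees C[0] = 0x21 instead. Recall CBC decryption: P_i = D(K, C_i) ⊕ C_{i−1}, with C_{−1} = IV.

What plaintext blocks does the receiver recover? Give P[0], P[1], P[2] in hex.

Only C[0] changed, to 0x21. In CBC, a change in C_i garbles P_i and flips the same bit in P_{i+1}. Decrypting the received ciphertext:
P[0]: D(K, 0x21) = 0x15; 0x15 ⊕ 0xE6 = 0xF3.
P[1]: D(K, 0xF5) = 0xE9; 0xE9 ⊕ 0x21 = 0xC8.
P[2]: D(K, 0x47) = 0x3B; 0x3B ⊕ 0xF5 = 0xCE.
Blocks that differ from the original plaintext: P[0], P[1].

P[0] = 0xF3, P[1] = 0xC8, P[2] = 0xCE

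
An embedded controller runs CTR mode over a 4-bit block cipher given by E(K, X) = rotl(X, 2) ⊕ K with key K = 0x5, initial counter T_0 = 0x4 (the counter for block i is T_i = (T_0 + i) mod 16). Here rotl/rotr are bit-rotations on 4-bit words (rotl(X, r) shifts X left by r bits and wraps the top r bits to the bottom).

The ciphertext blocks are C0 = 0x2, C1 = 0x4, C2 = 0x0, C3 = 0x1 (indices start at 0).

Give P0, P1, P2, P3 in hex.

CTR decryption: S_i = E(K, T_i) where T_i is the counter for block i; P_i = C_i ⊕ S_i.
P0: T = 0x4, S = E(K, T) = 0x4; 0x2 ⊕ 0x4 = 0x6.
P1: T = 0x5, S = E(K, T) = 0x0; 0x4 ⊕ 0x0 = 0x4.
P2: T = 0x6, S = E(K, T) = 0xC; 0x0 ⊕ 0xC = 0xC.
P3: T = 0x7, S = E(K, T) = 0x8; 0x1 ⊕ 0x8 = 0x9.

P0 = 0x6, P1 = 0x4, P2 = 0xC, P3 = 0x9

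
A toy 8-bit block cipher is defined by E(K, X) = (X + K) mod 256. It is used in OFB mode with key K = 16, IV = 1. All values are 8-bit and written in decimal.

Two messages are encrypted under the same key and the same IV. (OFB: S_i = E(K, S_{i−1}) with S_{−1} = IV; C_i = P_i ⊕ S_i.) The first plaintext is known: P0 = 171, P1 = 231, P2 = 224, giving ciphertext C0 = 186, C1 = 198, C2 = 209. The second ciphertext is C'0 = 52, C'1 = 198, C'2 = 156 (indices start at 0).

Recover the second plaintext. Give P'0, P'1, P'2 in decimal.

P'0 = 37, P'1 = 231, P'2 = 173

In OFB with a reused IV, both messages share the same keystream S_i, so C_i ⊕ C'_i = P_i ⊕ P'_i and thus P'_i = P_i ⊕ C_i ⊕ C'_i.
P'0: 171 ⊕ 186 ⊕ 52 = 37.
P'1: 231 ⊕ 198 ⊕ 198 = 231.
P'2: 224 ⊕ 209 ⊕ 156 = 173.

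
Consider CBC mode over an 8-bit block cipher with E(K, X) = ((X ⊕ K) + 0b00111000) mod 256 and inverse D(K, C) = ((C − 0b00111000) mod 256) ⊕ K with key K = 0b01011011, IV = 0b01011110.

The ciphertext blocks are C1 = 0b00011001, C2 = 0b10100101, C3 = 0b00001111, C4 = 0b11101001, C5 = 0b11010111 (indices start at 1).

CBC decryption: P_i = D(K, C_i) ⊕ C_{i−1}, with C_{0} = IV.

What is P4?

P4: D(K, 0b11101001) = 0b11101010; 0b11101010 ⊕ 0b00001111 = 0b11100101.

P4 = 0b11100101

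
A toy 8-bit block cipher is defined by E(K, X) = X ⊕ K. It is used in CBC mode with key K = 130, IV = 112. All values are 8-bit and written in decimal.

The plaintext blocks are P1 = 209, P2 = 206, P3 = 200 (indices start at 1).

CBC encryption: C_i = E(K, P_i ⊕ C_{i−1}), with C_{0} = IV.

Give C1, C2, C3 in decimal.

C1 = 35, C2 = 111, C3 = 37

C1: P1 ⊕ 112 = 161; E(K, 161) = 35.
C2: P2 ⊕ 35 = 237; E(K, 237) = 111.
C3: P3 ⊕ 111 = 167; E(K, 167) = 37.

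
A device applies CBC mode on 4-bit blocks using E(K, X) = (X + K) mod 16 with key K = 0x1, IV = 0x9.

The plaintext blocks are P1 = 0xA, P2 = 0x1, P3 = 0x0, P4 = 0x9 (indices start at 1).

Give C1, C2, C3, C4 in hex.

CBC encryption: C_i = E(K, P_i ⊕ C_{i−1}), with C_{0} = IV.
C1: P1 ⊕ 0x9 = 0x3; E(K, 0x3) = 0x4.
C2: P2 ⊕ 0x4 = 0x5; E(K, 0x5) = 0x6.
C3: P3 ⊕ 0x6 = 0x6; E(K, 0x6) = 0x7.
C4: P4 ⊕ 0x7 = 0xE; E(K, 0xE) = 0xF.

C1 = 0x4, C2 = 0x6, C3 = 0x7, C4 = 0xF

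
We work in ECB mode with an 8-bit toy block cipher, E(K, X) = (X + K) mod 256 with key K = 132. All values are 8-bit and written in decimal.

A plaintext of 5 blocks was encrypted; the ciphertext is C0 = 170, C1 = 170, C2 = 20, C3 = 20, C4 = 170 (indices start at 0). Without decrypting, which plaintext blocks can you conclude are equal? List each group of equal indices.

P0 = P1 = P4; P2 = P3

ECB encrypts each block independently with the same key, so equal ciphertext blocks imply equal plaintext blocks.
C0 = C1 = C4 = 170, so P0 = P1 = P4.
C2 = C3 = 20, so P2 = P3.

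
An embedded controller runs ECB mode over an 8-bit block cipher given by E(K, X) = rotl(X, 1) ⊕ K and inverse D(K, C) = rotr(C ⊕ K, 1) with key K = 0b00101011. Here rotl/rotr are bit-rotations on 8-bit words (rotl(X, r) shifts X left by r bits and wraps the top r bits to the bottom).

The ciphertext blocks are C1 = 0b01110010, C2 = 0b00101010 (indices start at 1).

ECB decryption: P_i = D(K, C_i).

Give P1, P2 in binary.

P1: D(K, 0b01110010) = 0b10101100.
P2: D(K, 0b00101010) = 0b10000000.

P1 = 0b10101100, P2 = 0b10000000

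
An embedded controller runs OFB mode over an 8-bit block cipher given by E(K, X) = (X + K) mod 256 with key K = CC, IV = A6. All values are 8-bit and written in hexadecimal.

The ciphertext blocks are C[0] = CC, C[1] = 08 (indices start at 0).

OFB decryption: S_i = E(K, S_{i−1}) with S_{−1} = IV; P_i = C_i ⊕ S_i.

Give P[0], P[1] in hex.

P[0]: S = E(K, A6) = 72; CC ⊕ 72 = BE.
P[1]: S = E(K, 72) = 3E; 08 ⊕ 3E = 36.

P[0] = BE, P[1] = 36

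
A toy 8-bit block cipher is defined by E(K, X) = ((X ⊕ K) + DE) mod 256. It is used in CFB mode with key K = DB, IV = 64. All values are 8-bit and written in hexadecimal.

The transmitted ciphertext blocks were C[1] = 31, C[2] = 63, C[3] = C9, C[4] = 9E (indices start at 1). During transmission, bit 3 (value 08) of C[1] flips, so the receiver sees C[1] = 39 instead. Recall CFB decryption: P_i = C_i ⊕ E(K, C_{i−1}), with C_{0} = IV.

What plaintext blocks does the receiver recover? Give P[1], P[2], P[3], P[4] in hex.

Only C[1] changed, to 39. In CFB, a change in C_i flips the same bit in P_i and garbles P_{i+1}. Decrypting the received ciphertext:
P[1]: E(K, 64) = 9D; 39 ⊕ 9D = A4.
P[2]: E(K, 39) = C0; 63 ⊕ C0 = A3.
P[3]: E(K, 63) = 96; C9 ⊕ 96 = 5F.
P[4]: E(K, C9) = F0; 9E ⊕ F0 = 6E.
Blocks that differ from the original plaintext: P[1], P[2].

P[1] = A4, P[2] = A3, P[3] = 5F, P[4] = 6E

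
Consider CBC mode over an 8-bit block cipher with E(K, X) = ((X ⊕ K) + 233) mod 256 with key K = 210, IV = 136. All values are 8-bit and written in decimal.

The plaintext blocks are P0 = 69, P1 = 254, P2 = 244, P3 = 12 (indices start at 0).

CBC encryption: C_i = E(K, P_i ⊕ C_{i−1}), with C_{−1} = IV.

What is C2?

C2 = 20

C0: P0 ⊕ 136 = 205; E(K, 205) = 8.
C1: P1 ⊕ 8 = 246; E(K, 246) = 13.
C2: P2 ⊕ 13 = 249; E(K, 249) = 20.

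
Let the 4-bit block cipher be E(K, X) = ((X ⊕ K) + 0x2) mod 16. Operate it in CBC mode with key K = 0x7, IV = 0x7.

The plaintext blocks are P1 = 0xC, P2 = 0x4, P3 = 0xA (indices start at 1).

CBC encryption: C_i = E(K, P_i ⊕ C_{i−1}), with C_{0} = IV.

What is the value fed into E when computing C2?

0xA

C1: P1 ⊕ 0x7 = 0xB; E(K, 0xB) = 0xE.
C2: P2 ⊕ 0xE = 0xA; E(K, 0xA) = 0xF.
So the input to E for block 2 is 0xA.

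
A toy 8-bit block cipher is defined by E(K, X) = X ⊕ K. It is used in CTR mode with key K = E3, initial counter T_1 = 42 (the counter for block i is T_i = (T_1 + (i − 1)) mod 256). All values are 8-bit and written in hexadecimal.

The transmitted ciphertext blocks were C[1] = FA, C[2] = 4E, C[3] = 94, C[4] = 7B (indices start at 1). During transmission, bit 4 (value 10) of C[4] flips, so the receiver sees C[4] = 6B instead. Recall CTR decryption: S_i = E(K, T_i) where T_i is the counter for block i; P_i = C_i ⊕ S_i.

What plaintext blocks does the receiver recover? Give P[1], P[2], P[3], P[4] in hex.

Only C[4] changed, to 6B. In CTR, a change in C_i flips the same bit in P_i only; the keystream is unaffected. Decrypting the received ciphertext:
P[1]: T = 42, S = E(K, T) = A1; FA ⊕ A1 = 5B.
P[2]: T = 43, S = E(K, T) = A0; 4E ⊕ A0 = EE.
P[3]: T = 44, S = E(K, T) = A7; 94 ⊕ A7 = 33.
P[4]: T = 45, S = E(K, T) = A6; 6B ⊕ A6 = CD.
Blocks that differ from the original plaintext: P[4].

P[1] = 5B, P[2] = EE, P[3] = 33, P[4] = CD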